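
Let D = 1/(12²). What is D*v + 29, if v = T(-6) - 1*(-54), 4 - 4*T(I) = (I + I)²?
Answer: 4195/144 ≈ 29.132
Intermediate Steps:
T(I) = 1 - I² (T(I) = 1 - (I + I)²/4 = 1 - 4*I²/4 = 1 - I²)
D = 1/144 ≈ 0.0069444
v = 19 (v = (1 - 1*(-6)²) - 1*(-54) = (1 - 1*36) + 54 = (1 - 36) + 54 = -35 + 54 = 19)
D*v + 29 = (1/144)*19 + 29 = 19/144 + 29 = 4195/144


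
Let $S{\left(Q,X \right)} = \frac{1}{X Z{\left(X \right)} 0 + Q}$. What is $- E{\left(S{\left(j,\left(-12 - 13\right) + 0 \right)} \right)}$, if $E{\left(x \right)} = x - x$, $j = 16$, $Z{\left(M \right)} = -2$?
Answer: $0$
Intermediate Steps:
$S{\left(Q,X \right)} = \frac{1}{Q}$ ($S{\left(Q,X \right)} = \frac{1}{X \left(-2\right) 0 + Q} = \frac{1}{- 2 X 0 + Q} = \frac{1}{0 + Q} = \frac{1}{Q}$)
$E{\left(x \right)} = 0$
$- E{\left(S{\left(j,\left(-12 - 13\right) + 0 \right)} \right)} = \left(-1\right) 0 = 0$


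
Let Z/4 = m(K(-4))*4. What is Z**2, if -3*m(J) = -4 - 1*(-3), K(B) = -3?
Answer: 256/9 ≈ 28.444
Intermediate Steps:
m(J) = 1/3 (m(J) = -(-4 - 1*(-3))/3 = -(-4 + 3)/3 = -1/3*(-1) = 1/3)
Z = 16/3 (Z = 4*((1/3)*4) = 4*(4/3) = 16/3 ≈ 5.3333)
Z**2 = (16/3)**2 = 256/9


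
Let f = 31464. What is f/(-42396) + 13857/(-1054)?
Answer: -1668399/120122 ≈ -13.889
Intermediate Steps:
f/(-42396) + 13857/(-1054) = 31464/(-42396) + 13857/(-1054) = 31464*(-1/42396) + 13857*(-1/1054) = -2622/3533 - 447/34 = -1668399/120122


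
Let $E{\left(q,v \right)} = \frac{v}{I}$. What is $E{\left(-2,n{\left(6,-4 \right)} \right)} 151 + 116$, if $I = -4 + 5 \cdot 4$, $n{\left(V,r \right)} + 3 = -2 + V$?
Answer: $\frac{2007}{16} \approx 125.44$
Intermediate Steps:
$n{\left(V,r \right)} = -5 + V$ ($n{\left(V,r \right)} = -3 + \left(-2 + V\right) = -5 + V$)
$I = 16$ ($I = -4 + 20 = 16$)
$E{\left(q,v \right)} = \frac{v}{16}$
$E{\left(-2,n{\left(6,-4 \right)} \right)} 151 + 116 = \frac{-5 + 6}{16} \cdot 151 + 116 = \frac{1}{16} \cdot 1 \cdot 151 + 116 = \frac{1}{16} \cdot 151 + 116 = \frac{151}{16} + 116 = \frac{2007}{16}$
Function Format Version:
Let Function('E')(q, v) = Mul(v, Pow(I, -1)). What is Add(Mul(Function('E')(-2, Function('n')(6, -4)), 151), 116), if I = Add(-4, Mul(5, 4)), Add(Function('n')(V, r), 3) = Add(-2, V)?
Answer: Rational(2007, 16) ≈ 125.44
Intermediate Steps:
Function('n')(V, r) = Add(-5, V) (Function('n')(V, r) = Add(-3, Add(-2, V)) = Add(-5, V))
I = 16 (I = Add(-4, 20) = 16)
Function('E')(q, v) = Mul(Rational(1, 16), v) (Function('E')(q, v) = Mul(v, Pow(16, -1)) = Mul(v, Rational(1, 16)) = Mul(Rational(1, 16), v))
Add(Mul(Function('E')(-2, Function('n')(6, -4)), 151), 116) = Add(Mul(Mul(Rational(1, 16), Add(-5, 6)), 151), 116) = Add(Mul(Mul(Rational(1, 16), 1), 151), 116) = Add(Mul(Rational(1, 16), 151), 116) = Add(Rational(151, 16), 116) = Rational(2007, 16)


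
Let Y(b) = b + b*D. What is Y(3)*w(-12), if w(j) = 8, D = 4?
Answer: 120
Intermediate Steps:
Y(b) = 5*b (Y(b) = b + b*4 = b + 4*b = 5*b)
Y(3)*w(-12) = (5*3)*8 = 15*8 = 120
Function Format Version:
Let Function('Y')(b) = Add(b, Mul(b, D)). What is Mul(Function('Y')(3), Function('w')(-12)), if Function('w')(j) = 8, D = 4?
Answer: 120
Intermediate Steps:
Function('Y')(b) = Mul(5, b) (Function('Y')(b) = Add(b, Mul(b, 4)) = Add(b, Mul(4, b)) = Mul(5, b))
Mul(Function('Y')(3), Function('w')(-12)) = Mul(Mul(5, 3), 8) = Mul(15, 8) = 120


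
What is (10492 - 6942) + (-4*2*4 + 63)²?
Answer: 4511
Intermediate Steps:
(10492 - 6942) + (-4*2*4 + 63)² = 3550 + (-8*4 + 63)² = 3550 + (-32 + 63)² = 3550 + 31² = 3550 + 961 = 4511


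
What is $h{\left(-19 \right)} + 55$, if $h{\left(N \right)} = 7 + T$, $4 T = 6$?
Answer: $\frac{127}{2} \approx 63.5$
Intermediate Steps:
$T = \frac{3}{2}$ ($T = \frac{1}{4} \cdot 6 = \frac{3}{2} \approx 1.5$)
$h{\left(N \right)} = \frac{17}{2}$ ($h{\left(N \right)} = 7 + \frac{3}{2} = \frac{17}{2}$)
$h{\left(-19 \right)} + 55 = \frac{17}{2} + 55 = \frac{127}{2}$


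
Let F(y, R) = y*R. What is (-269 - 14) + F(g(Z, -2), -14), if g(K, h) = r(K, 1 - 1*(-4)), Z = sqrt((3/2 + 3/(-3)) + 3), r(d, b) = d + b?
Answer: -353 - 7*sqrt(14) ≈ -379.19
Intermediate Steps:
r(d, b) = b + d
Z = sqrt(14)/2 (Z = sqrt((3*(1/2) + 3*(-1/3)) + 3) = sqrt((3/2 - 1) + 3) = sqrt(1/2 + 3) = sqrt(7/2) = sqrt(14)/2 ≈ 1.8708)
g(K, h) = 5 + K (g(K, h) = (1 - 1*(-4)) + K = (1 + 4) + K = 5 + K)
F(y, R) = R*y
(-269 - 14) + F(g(Z, -2), -14) = (-269 - 14) - 14*(5 + sqrt(14)/2) = -283 + (-70 - 7*sqrt(14)) = -353 - 7*sqrt(14)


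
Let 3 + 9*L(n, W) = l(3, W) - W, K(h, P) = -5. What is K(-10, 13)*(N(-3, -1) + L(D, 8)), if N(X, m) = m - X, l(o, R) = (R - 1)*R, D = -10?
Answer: -35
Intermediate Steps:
l(o, R) = R*(-1 + R) (l(o, R) = (-1 + R)*R = R*(-1 + R))
L(n, W) = -⅓ - W/9 + W*(-1 + W)/9 (L(n, W) = -⅓ + (W*(-1 + W) - W)/9 = -⅓ + (-W + W*(-1 + W))/9 = -⅓ + (-W/9 + W*(-1 + W)/9) = -⅓ - W/9 + W*(-1 + W)/9)
K(-10, 13)*(N(-3, -1) + L(D, 8)) = -5*((-1 - 1*(-3)) + (-⅓ - ⅑*8 + (⅑)*8*(-1 + 8))) = -5*((-1 + 3) + (-⅓ - 8/9 + (⅑)*8*7)) = -5*(2 + (-⅓ - 8/9 + 56/9)) = -5*(2 + 5) = -5*7 = -35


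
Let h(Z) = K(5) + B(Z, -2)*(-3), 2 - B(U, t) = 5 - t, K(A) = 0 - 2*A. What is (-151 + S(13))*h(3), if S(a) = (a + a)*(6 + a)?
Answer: 1715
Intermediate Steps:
S(a) = 2*a*(6 + a) (S(a) = (2*a)*(6 + a) = 2*a*(6 + a))
K(A) = -2*A
B(U, t) = -3 + t (B(U, t) = 2 - (5 - t) = 2 + (-5 + t) = -3 + t)
h(Z) = 5 (h(Z) = -2*5 + (-3 - 2)*(-3) = -10 - 5*(-3) = -10 + 15 = 5)
(-151 + S(13))*h(3) = (-151 + 2*13*(6 + 13))*5 = (-151 + 2*13*19)*5 = (-151 + 494)*5 = 343*5 = 1715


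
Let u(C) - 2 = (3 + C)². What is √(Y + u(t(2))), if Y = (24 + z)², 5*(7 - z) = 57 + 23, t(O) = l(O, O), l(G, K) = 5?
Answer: √291 ≈ 17.059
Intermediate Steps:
t(O) = 5
z = -9 (z = 7 - (57 + 23)/5 = 7 - ⅕*80 = 7 - 16 = -9)
u(C) = 2 + (3 + C)²
Y = 225 (Y = (24 - 9)² = 15² = 225)
√(Y + u(t(2))) = √(225 + (2 + (3 + 5)²)) = √(225 + (2 + 8²)) = √(225 + (2 + 64)) = √(225 + 66) = √291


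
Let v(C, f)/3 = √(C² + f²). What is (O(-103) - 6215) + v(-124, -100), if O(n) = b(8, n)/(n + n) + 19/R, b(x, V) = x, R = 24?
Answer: -15361619/2472 + 12*√1586 ≈ -5736.4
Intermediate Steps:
O(n) = 19/24 + 4/n (O(n) = 8/(n + n) + 19/24 = 8/((2*n)) + 19*(1/24) = 8*(1/(2*n)) + 19/24 = 4/n + 19/24 = 19/24 + 4/n)
v(C, f) = 3*√(C² + f²)
(O(-103) - 6215) + v(-124, -100) = ((19/24 + 4/(-103)) - 6215) + 3*√((-124)² + (-100)²) = ((19/24 + 4*(-1/103)) - 6215) + 3*√(15376 + 10000) = ((19/24 - 4/103) - 6215) + 3*√25376 = (1861/2472 - 6215) + 3*(4*√1586) = -15361619/2472 + 12*√1586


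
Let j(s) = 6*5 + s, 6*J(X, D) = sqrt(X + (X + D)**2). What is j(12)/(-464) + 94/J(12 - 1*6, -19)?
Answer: -21/232 + 564*sqrt(7)/35 ≈ 42.544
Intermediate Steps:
J(X, D) = sqrt(X + (D + X)**2)/6 (J(X, D) = sqrt(X + (X + D)**2)/6 = sqrt(X + (D + X)**2)/6)
j(s) = 30 + s
j(12)/(-464) + 94/J(12 - 1*6, -19) = (30 + 12)/(-464) + 94/((sqrt((12 - 1*6) + (-19 + (12 - 1*6))**2)/6)) = 42*(-1/464) + 94/((sqrt((12 - 6) + (-19 + (12 - 6))**2)/6)) = -21/232 + 94/((sqrt(6 + (-19 + 6)**2)/6)) = -21/232 + 94/((sqrt(6 + (-13)**2)/6)) = -21/232 + 94/((sqrt(6 + 169)/6)) = -21/232 + 94/((sqrt(175)/6)) = -21/232 + 94/(((5*sqrt(7))/6)) = -21/232 + 94/((5*sqrt(7)/6)) = -21/232 + 94*(6*sqrt(7)/35) = -21/232 + 564*sqrt(7)/35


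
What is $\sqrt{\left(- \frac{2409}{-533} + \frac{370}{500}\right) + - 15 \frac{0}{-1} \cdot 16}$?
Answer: $\frac{\sqrt{149422286}}{5330} \approx 2.2934$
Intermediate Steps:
$\sqrt{\left(- \frac{2409}{-533} + \frac{370}{500}\right) + - 15 \frac{0}{-1} \cdot 16} = \sqrt{\left(\left(-2409\right) \left(- \frac{1}{533}\right) + 370 \cdot \frac{1}{500}\right) + - 15 \cdot 0 \left(-1\right) 16} = \sqrt{\left(\frac{2409}{533} + \frac{37}{50}\right) + \left(-15\right) 0 \cdot 16} = \sqrt{\frac{140171}{26650} + 0 \cdot 16} = \sqrt{\frac{140171}{26650} + 0} = \sqrt{\frac{140171}{26650}} = \frac{\sqrt{149422286}}{5330}$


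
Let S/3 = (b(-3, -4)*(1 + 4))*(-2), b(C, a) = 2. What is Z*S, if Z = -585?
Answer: 35100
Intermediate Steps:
S = -60 (S = 3*((2*(1 + 4))*(-2)) = 3*((2*5)*(-2)) = 3*(10*(-2)) = 3*(-20) = -60)
Z*S = -585*(-60) = 35100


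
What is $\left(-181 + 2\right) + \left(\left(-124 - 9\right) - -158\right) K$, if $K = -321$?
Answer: $-8204$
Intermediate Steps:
$\left(-181 + 2\right) + \left(\left(-124 - 9\right) - -158\right) K = \left(-181 + 2\right) + \left(\left(-124 - 9\right) - -158\right) \left(-321\right) = -179 + \left(\left(-124 - 9\right) + 158\right) \left(-321\right) = -179 + \left(-133 + 158\right) \left(-321\right) = -179 + 25 \left(-321\right) = -179 - 8025 = -8204$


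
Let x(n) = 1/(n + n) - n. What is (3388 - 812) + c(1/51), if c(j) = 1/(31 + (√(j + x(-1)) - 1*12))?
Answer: 94718882/36769 - √5406/36769 ≈ 2576.1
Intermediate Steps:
x(n) = 1/(2*n) - n
c(j) = 1/(19 + √(½ + j)) (c(j) = 1/(31 + (√(j + ((½)/(-1) - 1*(-1))) - 1*12)) = 1/(31 + (√(j + ((½)*(-1) + 1)) - 12)) = 1/(31 + (√(j + (-½ + 1)) - 12)) = 1/(31 + (√(j + ½) - 12)) = 1/(31 + (√(½ + j) - 12)) = 1/(31 + (-12 + √(½ + j))) = 1/(19 + √(½ + j)))
(3388 - 812) + c(1/51) = (3388 - 812) + 2/(38 + √2*√(1 + 2/51)) = 2576 + 2/(38 + √2*√(1 + 2*(1/51))) = 2576 + 2/(38 + √2*√(1 + 2/51)) = 2576 + 2/(38 + √2*√(53/51)) = 2576 + 2/(38 + √2*(√2703/51)) = 2576 + 2/(38 + √5406/51)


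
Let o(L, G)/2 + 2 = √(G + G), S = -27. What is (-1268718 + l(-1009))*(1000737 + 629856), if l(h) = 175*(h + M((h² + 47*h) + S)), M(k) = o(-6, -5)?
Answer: -2357826063849 + 570707550*I*√10 ≈ -2.3578e+12 + 1.8047e+9*I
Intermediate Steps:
o(L, G) = -4 + 2*√2*√G (o(L, G) = -4 + 2*√(G + G) = -4 + 2*√(2*G) = -4 + 2*(√2*√G) = -4 + 2*√2*√G)
M(k) = -4 + 2*I*√10 (M(k) = -4 + 2*√2*√(-5) = -4 + 2*√2*(I*√5) = -4 + 2*I*√10)
l(h) = -700 + 175*h + 350*I*√10 (l(h) = 175*(h + (-4 + 2*I*√10)) = 175*(-4 + h + 2*I*√10) = -700 + 175*h + 350*I*√10)
(-1268718 + l(-1009))*(1000737 + 629856) = (-1268718 + (-700 + 175*(-1009) + 350*I*√10))*(1000737 + 629856) = (-1268718 + (-700 - 176575 + 350*I*√10))*1630593 = (-1268718 + (-177275 + 350*I*√10))*1630593 = (-1445993 + 350*I*√10)*1630593 = -2357826063849 + 570707550*I*√10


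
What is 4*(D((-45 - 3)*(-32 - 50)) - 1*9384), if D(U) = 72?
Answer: -37248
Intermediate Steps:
4*(D((-45 - 3)*(-32 - 50)) - 1*9384) = 4*(72 - 1*9384) = 4*(72 - 9384) = 4*(-9312) = -37248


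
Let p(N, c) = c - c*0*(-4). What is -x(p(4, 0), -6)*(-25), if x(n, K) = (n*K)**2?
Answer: 0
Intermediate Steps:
p(N, c) = c (p(N, c) = c - 0*(-4) = c - 1*0 = c + 0 = c)
x(n, K) = K**2*n**2 (x(n, K) = (K*n)**2 = K**2*n**2)
-x(p(4, 0), -6)*(-25) = -(-6)**2*0**2*(-25) = -36*0*(-25) = -1*0*(-25) = 0*(-25) = 0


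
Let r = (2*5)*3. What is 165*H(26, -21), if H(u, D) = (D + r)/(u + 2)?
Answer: 1485/28 ≈ 53.036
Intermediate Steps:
r = 30 (r = 10*3 = 30)
H(u, D) = (30 + D)/(2 + u) (H(u, D) = (D + 30)/(u + 2) = (30 + D)/(2 + u))
165*H(26, -21) = 165*((30 - 21)/(2 + 26)) = 165*(9/28) = 1485/28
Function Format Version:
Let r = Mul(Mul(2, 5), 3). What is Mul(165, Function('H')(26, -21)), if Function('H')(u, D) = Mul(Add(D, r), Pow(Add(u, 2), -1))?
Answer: Rational(1485, 28) ≈ 53.036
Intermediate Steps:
r = 30 (r = Mul(10, 3) = 30)
Function('H')(u, D) = Mul(Pow(Add(2, u), -1), Add(30, D)) (Function('H')(u, D) = Mul(Add(D, 30), Pow(Add(u, 2), -1)) = Mul(Add(30, D), Pow(Add(2, u), -1)) = Mul(Pow(Add(2, u), -1), Add(30, D)))
Mul(165, Function('H')(26, -21)) = Mul(165, Mul(Pow(Add(2, 26), -1), Add(30, -21))) = Mul(165, Mul(Pow(28, -1), 9)) = Mul(165, Mul(Rational(1, 28), 9)) = Mul(165, Rational(9, 28)) = Rational(1485, 28)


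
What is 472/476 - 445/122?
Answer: -38559/14518 ≈ -2.6559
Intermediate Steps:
472/476 - 445/122 = 472*(1/476) - 445*1/122 = 118/119 - 445/122 = -38559/14518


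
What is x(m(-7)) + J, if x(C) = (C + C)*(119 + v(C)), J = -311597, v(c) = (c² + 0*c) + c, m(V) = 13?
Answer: -303771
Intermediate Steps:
v(c) = c + c² (v(c) = (c² + 0) + c = c² + c = c + c²)
x(C) = 2*C*(119 + C*(1 + C)) (x(C) = (C + C)*(119 + C*(1 + C)) = (2*C)*(119 + C*(1 + C)) = 2*C*(119 + C*(1 + C)))
x(m(-7)) + J = 2*13*(119 + 13*(1 + 13)) - 311597 = 2*13*(119 + 13*14) - 311597 = 2*13*(119 + 182) - 311597 = 2*13*301 - 311597 = 7826 - 311597 = -303771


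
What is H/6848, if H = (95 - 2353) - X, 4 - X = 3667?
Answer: 1405/6848 ≈ 0.20517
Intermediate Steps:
X = -3663 (X = 4 - 1*3667 = 4 - 3667 = -3663)
H = 1405 (H = (95 - 2353) - 1*(-3663) = -2258 + 3663 = 1405)
H/6848 = 1405/6848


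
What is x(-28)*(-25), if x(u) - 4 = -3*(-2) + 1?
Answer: -275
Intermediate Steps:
x(u) = 11 (x(u) = 4 + (-3*(-2) + 1) = 4 + (6 + 1) = 4 + 7 = 11)
x(-28)*(-25) = 11*(-25) = -275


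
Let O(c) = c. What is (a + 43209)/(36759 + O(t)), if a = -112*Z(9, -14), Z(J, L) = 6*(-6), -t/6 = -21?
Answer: 15747/12295 ≈ 1.2808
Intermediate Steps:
t = 126 (t = -6*(-21) = 126)
Z(J, L) = -36
a = 4032 (a = -112*(-36) = 4032)
(a + 43209)/(36759 + O(t)) = (4032 + 43209)/(36759 + 126) = 47241/36885 = 47241*(1/36885) = 15747/12295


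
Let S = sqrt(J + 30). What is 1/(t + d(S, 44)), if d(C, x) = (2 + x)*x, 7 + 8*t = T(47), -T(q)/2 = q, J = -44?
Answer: 8/16091 ≈ 0.00049717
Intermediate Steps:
T(q) = -2*q
t = -101/8 (t = -7/8 + (-2*47)/8 = -7/8 + (1/8)*(-94) = -7/8 - 47/4 = -101/8 ≈ -12.625)
S = I*sqrt(14) (S = sqrt(-44 + 30) = sqrt(-14) = I*sqrt(14) ≈ 3.7417*I)
d(C, x) = x*(2 + x)
1/(t + d(S, 44)) = 1/(-101/8 + 44*(2 + 44)) = 1/(-101/8 + 44*46) = 1/(-101/8 + 2024) = 1/(16091/8) = 8/16091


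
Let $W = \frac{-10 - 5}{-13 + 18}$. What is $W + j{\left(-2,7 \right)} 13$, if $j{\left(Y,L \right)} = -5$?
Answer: $-68$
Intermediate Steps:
$W = -3$ ($W = - \frac{15}{5} = \left(-15\right) \frac{1}{5} = -3$)
$W + j{\left(-2,7 \right)} 13 = -3 - 65 = -68$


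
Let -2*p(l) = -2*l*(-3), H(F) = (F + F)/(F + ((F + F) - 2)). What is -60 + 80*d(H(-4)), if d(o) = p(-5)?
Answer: 1140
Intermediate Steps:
H(F) = 2*F/(-2 + 3*F) (H(F) = (2*F)/(F + (2*F - 2)) = (2*F)/(F + (-2 + 2*F)) = (2*F)/(-2 + 3*F) = 2*F/(-2 + 3*F))
p(l) = -3*l (p(l) = -(-2*l)*(-3)/2 = -3*l)
d(o) = 15 (d(o) = -3*(-5) = 15)
-60 + 80*d(H(-4)) = -60 + 80*15 = -60 + 1200 = 1140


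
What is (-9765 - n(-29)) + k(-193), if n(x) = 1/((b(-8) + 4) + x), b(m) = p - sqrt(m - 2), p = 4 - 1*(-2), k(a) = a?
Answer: (-9958*sqrt(10) + 189201*I)/(sqrt(10) - 19*I) ≈ -9958.0 - 0.008523*I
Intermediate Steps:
p = 6 (p = 4 + 2 = 6)
b(m) = 6 - sqrt(-2 + m) (b(m) = 6 - sqrt(m - 2) = 6 - sqrt(-2 + m))
n(x) = 1/(10 + x - I*sqrt(10)) (n(x) = 1/(((6 - sqrt(-2 - 8)) + 4) + x) = 1/(((6 - sqrt(-10)) + 4) + x) = 1/(((6 - I*sqrt(10)) + 4) + x) = 1/((10 - I*sqrt(10)) + x) = 1/(10 + x - I*sqrt(10)))
(-9765 - n(-29)) + k(-193) = (-9765 - 1/(10 - 29 - I*sqrt(10))) - 193 = (-9765 - 1/(-19 - I*sqrt(10))) - 193 = -9958 - 1/(-19 - I*sqrt(10))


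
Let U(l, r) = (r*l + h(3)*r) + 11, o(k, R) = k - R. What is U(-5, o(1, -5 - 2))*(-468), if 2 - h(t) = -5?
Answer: -12636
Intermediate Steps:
h(t) = 7 (h(t) = 2 - 1*(-5) = 2 + 5 = 7)
U(l, r) = 11 + 7*r + l*r (U(l, r) = (r*l + 7*r) + 11 = (l*r + 7*r) + 11 = (7*r + l*r) + 11 = 11 + 7*r + l*r)
U(-5, o(1, -5 - 2))*(-468) = (11 + 7*(1 - (-5 - 2)) - 5*(1 - (-5 - 2)))*(-468) = (11 + 7*(1 - 1*(-7)) - 5*(1 - 1*(-7)))*(-468) = (11 + 7*(1 + 7) - 5*(1 + 7))*(-468) = (11 + 7*8 - 5*8)*(-468) = (11 + 56 - 40)*(-468) = 27*(-468) = -12636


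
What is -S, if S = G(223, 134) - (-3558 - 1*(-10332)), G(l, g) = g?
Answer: 6640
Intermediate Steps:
S = -6640 (S = 134 - (-3558 - 1*(-10332)) = 134 - (-3558 + 10332) = 134 - 1*6774 = 134 - 6774 = -6640)
-S = -1*(-6640) = 6640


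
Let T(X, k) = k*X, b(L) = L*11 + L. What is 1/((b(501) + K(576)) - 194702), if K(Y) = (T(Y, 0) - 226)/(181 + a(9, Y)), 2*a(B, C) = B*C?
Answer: -2773/523237596 ≈ -5.2997e-6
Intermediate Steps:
a(B, C) = B*C/2 (a(B, C) = (B*C)/2 = B*C/2)
b(L) = 12*L (b(L) = 11*L + L = 12*L)
T(X, k) = X*k
K(Y) = -226/(181 + 9*Y/2) (K(Y) = (Y*0 - 226)/(181 + (½)*9*Y) = (0 - 226)/(181 + 9*Y/2) = -226/(181 + 9*Y/2))
1/((b(501) + K(576)) - 194702) = 1/((12*501 - 452/(362 + 9*576)) - 194702) = 1/((6012 - 452/(362 + 5184)) - 194702) = 1/((6012 - 452/5546) - 194702) = 1/((6012 - 452*1/5546) - 194702) = 1/((6012 - 226/2773) - 194702) = 1/(16671050/2773 - 194702) = 1/(-523237596/2773) = -2773/523237596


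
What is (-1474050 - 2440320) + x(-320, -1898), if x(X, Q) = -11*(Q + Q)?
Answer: -3872614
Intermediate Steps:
x(X, Q) = -22*Q
(-1474050 - 2440320) + x(-320, -1898) = (-1474050 - 2440320) - 22*(-1898) = -3914370 + 41756 = -3872614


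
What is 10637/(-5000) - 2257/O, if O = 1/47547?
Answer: -536567905637/5000 ≈ -1.0731e+8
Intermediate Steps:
O = 1/47547 ≈ 2.1032e-5
10637/(-5000) - 2257/O = 10637/(-5000) - 2257/1/47547 = 10637*(-1/5000) - 2257*47547 = -10637/5000 - 107313579 = -536567905637/5000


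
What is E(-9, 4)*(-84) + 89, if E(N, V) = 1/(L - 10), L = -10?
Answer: 466/5 ≈ 93.200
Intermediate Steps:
E(N, V) = -1/20 (E(N, V) = 1/(-10 - 10) = 1/(-20) = -1/20)
E(-9, 4)*(-84) + 89 = -1/20*(-84) + 89 = 21/5 + 89 = 466/5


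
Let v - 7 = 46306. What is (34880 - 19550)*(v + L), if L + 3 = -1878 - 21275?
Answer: 354996810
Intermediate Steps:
L = -23156 (L = -3 + (-1878 - 21275) = -3 - 23153 = -23156)
v = 46313 (v = 7 + 46306 = 46313)
(34880 - 19550)*(v + L) = (34880 - 19550)*(46313 - 23156) = 15330*23157 = 354996810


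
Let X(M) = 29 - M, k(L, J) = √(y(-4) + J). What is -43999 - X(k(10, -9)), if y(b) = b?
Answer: -44028 + I*√13 ≈ -44028.0 + 3.6056*I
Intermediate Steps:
k(L, J) = √(-4 + J)
-43999 - X(k(10, -9)) = -43999 - (29 - √(-4 - 9)) = -43999 - (29 - √(-13)) = -43999 - (29 - I*√13) = -43999 + (-29 + I*√13) = -44028 + I*√13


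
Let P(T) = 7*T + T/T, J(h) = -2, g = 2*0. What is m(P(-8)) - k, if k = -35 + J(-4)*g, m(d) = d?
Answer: -20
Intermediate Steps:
g = 0
P(T) = 1 + 7*T (P(T) = 7*T + 1 = 1 + 7*T)
k = -35 (k = -35 - 2*0 = -35 + 0 = -35)
m(P(-8)) - k = (1 + 7*(-8)) - 1*(-35) = (1 - 56) + 35 = -55 + 35 = -20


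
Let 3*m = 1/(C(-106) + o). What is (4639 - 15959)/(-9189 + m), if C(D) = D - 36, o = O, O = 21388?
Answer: 721514160/585688481 ≈ 1.2319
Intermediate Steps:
o = 21388
C(D) = -36 + D
m = 1/63738 (m = 1/(3*((-36 - 106) + 21388)) = 1/(3*(-142 + 21388)) = (1/3)/21246 = (1/3)*(1/21246) = 1/63738 ≈ 1.5689e-5)
(4639 - 15959)/(-9189 + m) = (4639 - 15959)/(-9189 + 1/63738) = -11320/(-585688481/63738) = -11320*(-63738/585688481) = 721514160/585688481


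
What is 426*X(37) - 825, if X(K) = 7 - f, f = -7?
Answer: 5139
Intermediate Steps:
X(K) = 14 (X(K) = 7 - 1*(-7) = 7 + 7 = 14)
426*X(37) - 825 = 426*14 - 825 = 5964 - 825 = 5139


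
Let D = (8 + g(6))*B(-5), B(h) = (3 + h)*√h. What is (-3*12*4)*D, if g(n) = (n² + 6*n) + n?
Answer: 24768*I*√5 ≈ 55383.0*I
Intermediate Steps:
B(h) = √h*(3 + h)
g(n) = n² + 7*n
D = -172*I*√5 (D = (8 + 6*(7 + 6))*(√(-5)*(3 - 5)) = (8 + 6*13)*((I*√5)*(-2)) = (8 + 78)*(-2*I*√5) = 86*(-2*I*√5) = -172*I*√5 ≈ -384.6*I)
(-3*12*4)*D = (-3*12*4)*(-172*I*√5) = (-36*4)*(-172*I*√5) = -(-24768)*I*√5 = 24768*I*√5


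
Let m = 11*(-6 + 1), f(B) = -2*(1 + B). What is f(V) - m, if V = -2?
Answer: 57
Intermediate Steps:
f(B) = -2 - 2*B
m = -55 (m = 11*(-5) = -55)
f(V) - m = (-2 - 2*(-2)) - 1*(-55) = (-2 + 4) + 55 = 2 + 55 = 57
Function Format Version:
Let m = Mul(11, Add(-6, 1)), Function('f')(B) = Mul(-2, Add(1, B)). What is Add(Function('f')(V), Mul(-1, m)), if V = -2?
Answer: 57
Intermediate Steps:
Function('f')(B) = Add(-2, Mul(-2, B))
m = -55 (m = Mul(11, -5) = -55)
Add(Function('f')(V), Mul(-1, m)) = Add(Add(-2, Mul(-2, -2)), Mul(-1, -55)) = Add(Add(-2, 4), 55) = Add(2, 55) = 57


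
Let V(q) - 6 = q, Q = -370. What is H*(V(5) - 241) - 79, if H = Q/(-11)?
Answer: -85969/11 ≈ -7815.4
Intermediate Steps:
V(q) = 6 + q
H = 370/11 (H = -370/(-11) = -370*(-1/11) = 370/11 ≈ 33.636)
H*(V(5) - 241) - 79 = 370*((6 + 5) - 241)/11 - 79 = 370*(11 - 241)/11 - 79 = (370/11)*(-230) - 79 = -85100/11 - 79 = -85969/11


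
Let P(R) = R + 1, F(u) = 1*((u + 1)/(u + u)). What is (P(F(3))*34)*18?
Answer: 1020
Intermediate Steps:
F(u) = (1 + u)/(2*u) (F(u) = 1*((1 + u)/((2*u))) = 1*((1 + u)*(1/(2*u))) = 1*((1 + u)/(2*u)) = (1 + u)/(2*u))
P(R) = 1 + R
(P(F(3))*34)*18 = ((1 + (1/2)*(1 + 3)/3)*34)*18 = ((1 + (1/2)*(1/3)*4)*34)*18 = ((1 + 2/3)*34)*18 = ((5/3)*34)*18 = (170/3)*18 = 1020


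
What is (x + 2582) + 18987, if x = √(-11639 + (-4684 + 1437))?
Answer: 21569 + 3*I*√1654 ≈ 21569.0 + 122.01*I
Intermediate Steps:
x = 3*I*√1654 (x = √(-11639 - 3247) = √(-14886) = 3*I*√1654 ≈ 122.01*I)
(x + 2582) + 18987 = (3*I*√1654 + 2582) + 18987 = (2582 + 3*I*√1654) + 18987 = 21569 + 3*I*√1654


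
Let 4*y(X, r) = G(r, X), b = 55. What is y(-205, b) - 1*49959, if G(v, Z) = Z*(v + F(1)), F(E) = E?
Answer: -52829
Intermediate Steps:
G(v, Z) = Z*(1 + v) (G(v, Z) = Z*(v + 1) = Z*(1 + v))
y(X, r) = X*(1 + r)/4 (y(X, r) = (X*(1 + r))/4 = X*(1 + r)/4)
y(-205, b) - 1*49959 = (¼)*(-205)*(1 + 55) - 1*49959 = (¼)*(-205)*56 - 49959 = -2870 - 49959 = -52829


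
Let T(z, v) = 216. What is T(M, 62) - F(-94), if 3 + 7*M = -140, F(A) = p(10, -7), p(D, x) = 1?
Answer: 215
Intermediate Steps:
F(A) = 1
M = -143/7 (M = -3/7 + (1/7)*(-140) = -3/7 - 20 = -143/7 ≈ -20.429)
T(M, 62) - F(-94) = 216 - 1*1 = 216 - 1 = 215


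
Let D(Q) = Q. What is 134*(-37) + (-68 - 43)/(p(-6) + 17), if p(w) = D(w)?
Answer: -54649/11 ≈ -4968.1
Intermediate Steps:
p(w) = w
134*(-37) + (-68 - 43)/(p(-6) + 17) = 134*(-37) + (-68 - 43)/(-6 + 17) = -4958 - 111/11 = -54649/11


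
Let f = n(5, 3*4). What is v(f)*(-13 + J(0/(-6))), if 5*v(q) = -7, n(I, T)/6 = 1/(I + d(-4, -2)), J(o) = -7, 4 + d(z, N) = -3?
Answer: 28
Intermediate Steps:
d(z, N) = -7 (d(z, N) = -4 - 3 = -7)
n(I, T) = 6/(-7 + I) (n(I, T) = 6/(I - 7) = 6/(-7 + I))
f = -3 (f = 6/(-7 + 5) = 6/(-2) = 6*(-1/2) = -3)
v(q) = -7/5 (v(q) = (1/5)*(-7) = -7/5)
v(f)*(-13 + J(0/(-6))) = -7*(-13 - 7)/5 = -7/5*(-20) = 28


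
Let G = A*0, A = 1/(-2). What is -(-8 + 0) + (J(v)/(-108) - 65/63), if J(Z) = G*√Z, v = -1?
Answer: 439/63 ≈ 6.9683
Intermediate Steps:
A = -½ ≈ -0.50000
G = 0 (G = -½*0 = 0)
J(Z) = 0 (J(Z) = 0*√Z = 0)
-(-8 + 0) + (J(v)/(-108) - 65/63) = -(-8 + 0) + (0/(-108) - 65/63) = -1*(-8) + (0*(-1/108) - 65*1/63) = 8 + (0 - 65/63) = 8 - 65/63 = 439/63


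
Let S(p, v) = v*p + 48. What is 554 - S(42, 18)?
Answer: -250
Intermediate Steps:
S(p, v) = 48 + p*v (S(p, v) = p*v + 48 = 48 + p*v)
554 - S(42, 18) = 554 - (48 + 42*18) = 554 - (48 + 756) = 554 - 1*804 = 554 - 804 = -250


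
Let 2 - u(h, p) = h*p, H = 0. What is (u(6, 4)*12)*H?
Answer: 0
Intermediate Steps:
u(h, p) = 2 - h*p
(u(6, 4)*12)*H = ((2 - 1*6*4)*12)*0 = ((2 - 24)*12)*0 = -22*12*0 = -264*0 = 0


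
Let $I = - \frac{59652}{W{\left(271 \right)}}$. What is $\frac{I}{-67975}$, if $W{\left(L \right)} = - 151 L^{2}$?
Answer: $- \frac{59652}{753814948225} \approx -7.9133 \cdot 10^{-8}$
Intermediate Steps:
$I = \frac{59652}{11089591}$ ($I = - \frac{59652}{\left(-151\right) 271^{2}} = - \frac{59652}{\left(-151\right) 73441} = - \frac{59652}{-11089591} = \left(-59652\right) \left(- \frac{1}{11089591}\right) = \frac{59652}{11089591} \approx 0.0053791$)
$\frac{I}{-67975} = \frac{59652}{11089591 \left(-67975\right)} = \frac{59652}{11089591} \left(- \frac{1}{67975}\right) = - \frac{59652}{753814948225}$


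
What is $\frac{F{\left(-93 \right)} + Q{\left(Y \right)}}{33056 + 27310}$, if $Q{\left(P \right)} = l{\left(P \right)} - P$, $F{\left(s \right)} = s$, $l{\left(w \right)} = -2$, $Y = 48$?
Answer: $- \frac{143}{60366} \approx -0.0023689$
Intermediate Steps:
$Q{\left(P \right)} = -2 - P$
$\frac{F{\left(-93 \right)} + Q{\left(Y \right)}}{33056 + 27310} = \frac{-93 - 50}{33056 + 27310} = \frac{-93 - 50}{60366} = \left(-93 - 50\right) \frac{1}{60366} = \left(-143\right) \frac{1}{60366} = - \frac{143}{60366}$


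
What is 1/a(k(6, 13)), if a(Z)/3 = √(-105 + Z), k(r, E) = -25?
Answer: -I*√130/390 ≈ -0.029235*I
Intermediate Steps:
a(Z) = 3*√(-105 + Z)
1/a(k(6, 13)) = 1/(3*√(-105 - 25)) = 1/(3*√(-130)) = 1/(3*(I*√130)) = 1/(3*I*√130) = -I*√130/390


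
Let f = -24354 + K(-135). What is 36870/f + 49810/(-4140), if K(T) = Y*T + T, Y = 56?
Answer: -6477787/491418 ≈ -13.182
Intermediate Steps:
K(T) = 57*T (K(T) = 56*T + T = 57*T)
f = -32049 (f = -24354 + 57*(-135) = -24354 - 7695 = -32049)
36870/f + 49810/(-4140) = 36870/(-32049) + 49810/(-4140) = 36870*(-1/32049) + 49810*(-1/4140) = -12290/10683 - 4981/414 = -6477787/491418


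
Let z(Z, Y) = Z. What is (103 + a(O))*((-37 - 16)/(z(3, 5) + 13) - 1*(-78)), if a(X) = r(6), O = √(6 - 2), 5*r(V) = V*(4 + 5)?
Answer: 135991/16 ≈ 8499.4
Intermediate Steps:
r(V) = 9*V/5 (r(V) = (V*(4 + 5))/5 = (V*9)/5 = (9*V)/5 = 9*V/5)
O = 2 (O = √4 = 2)
a(X) = 54/5 (a(X) = (9/5)*6 = 54/5)
(103 + a(O))*((-37 - 16)/(z(3, 5) + 13) - 1*(-78)) = (103 + 54/5)*((-37 - 16)/(3 + 13) - 1*(-78)) = 569*(-53/16 + 78)/5 = (569/5)*(1195/16) = 135991/16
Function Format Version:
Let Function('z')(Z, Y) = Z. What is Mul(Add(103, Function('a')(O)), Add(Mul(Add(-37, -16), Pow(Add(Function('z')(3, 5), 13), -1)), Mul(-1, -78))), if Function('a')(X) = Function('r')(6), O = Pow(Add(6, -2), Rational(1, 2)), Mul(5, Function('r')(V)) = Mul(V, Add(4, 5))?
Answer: Rational(135991, 16) ≈ 8499.4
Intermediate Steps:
Function('r')(V) = Mul(Rational(9, 5), V) (Function('r')(V) = Mul(Rational(1, 5), Mul(V, Add(4, 5))) = Mul(Rational(1, 5), Mul(V, 9)) = Mul(Rational(1, 5), Mul(9, V)) = Mul(Rational(9, 5), V))
O = 2 (O = Pow(4, Rational(1, 2)) = 2)
Function('a')(X) = Rational(54, 5) (Function('a')(X) = Mul(Rational(9, 5), 6) = Rational(54, 5))
Mul(Add(103, Function('a')(O)), Add(Mul(Add(-37, -16), Pow(Add(Function('z')(3, 5), 13), -1)), Mul(-1, -78))) = Mul(Add(103, Rational(54, 5)), Add(Mul(Add(-37, -16), Pow(Add(3, 13), -1)), Mul(-1, -78))) = Mul(Rational(569, 5), Add(Mul(-53, Pow(16, -1)), 78)) = Mul(Rational(569, 5), Add(Mul(-53, Rational(1, 16)), 78)) = Mul(Rational(569, 5), Add(Rational(-53, 16), 78)) = Mul(Rational(569, 5), Rational(1195, 16)) = Rational(135991, 16)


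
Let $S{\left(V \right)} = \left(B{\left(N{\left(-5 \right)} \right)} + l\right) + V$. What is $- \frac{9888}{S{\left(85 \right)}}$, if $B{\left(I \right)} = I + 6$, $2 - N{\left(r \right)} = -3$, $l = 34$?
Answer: $- \frac{4944}{65} \approx -76.062$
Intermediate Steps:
$N{\left(r \right)} = 5$ ($N{\left(r \right)} = 2 - -3 = 2 + 3 = 5$)
$B{\left(I \right)} = 6 + I$
$S{\left(V \right)} = 45 + V$ ($S{\left(V \right)} = \left(\left(6 + 5\right) + 34\right) + V = \left(11 + 34\right) + V = 45 + V$)
$- \frac{9888}{S{\left(85 \right)}} = - \frac{9888}{45 + 85} = - \frac{9888}{130} = \left(-9888\right) \frac{1}{130} = - \frac{4944}{65}$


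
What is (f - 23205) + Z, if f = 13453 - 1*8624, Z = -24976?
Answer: -43352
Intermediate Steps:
f = 4829 (f = 13453 - 8624 = 4829)
(f - 23205) + Z = (4829 - 23205) - 24976 = -18376 - 24976 = -43352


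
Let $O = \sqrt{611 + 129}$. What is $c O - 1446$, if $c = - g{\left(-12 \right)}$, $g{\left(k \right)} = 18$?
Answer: $-1446 - 36 \sqrt{185} \approx -1935.7$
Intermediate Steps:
$O = 2 \sqrt{185}$ ($O = \sqrt{740} = 2 \sqrt{185} \approx 27.203$)
$c = -18$ ($c = \left(-1\right) 18 = -18$)
$c O - 1446 = - 18 \cdot 2 \sqrt{185} - 1446 = - 36 \sqrt{185} - 1446 = -1446 - 36 \sqrt{185}$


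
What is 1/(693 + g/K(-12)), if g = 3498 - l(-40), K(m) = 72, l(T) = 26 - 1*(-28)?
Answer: 6/4445 ≈ 0.0013498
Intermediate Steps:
l(T) = 54 (l(T) = 26 + 28 = 54)
g = 3444 (g = 3498 - 1*54 = 3498 - 54 = 3444)
1/(693 + g/K(-12)) = 1/(693 + 3444/72) = 1/(693 + 3444*(1/72)) = 1/(693 + 287/6) = 1/(4445/6) = 6/4445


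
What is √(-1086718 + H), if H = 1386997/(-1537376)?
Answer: 3*I*√17836717053190110/384344 ≈ 1042.5*I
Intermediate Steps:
H = -1386997/1537376 (H = 1386997*(-1/1537376) = -1386997/1537376 ≈ -0.90218)
√(-1086718 + H) = √(-1086718 - 1386997/1537376) = √(-1670695558965/1537376) = 3*I*√17836717053190110/384344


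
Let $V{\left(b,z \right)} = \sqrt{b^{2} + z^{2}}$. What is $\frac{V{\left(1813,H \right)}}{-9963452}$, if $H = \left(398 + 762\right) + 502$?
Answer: $- \frac{\sqrt{6049213}}{9963452} \approx -0.00024685$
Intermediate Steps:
$H = 1662$ ($H = 1160 + 502 = 1662$)
$\frac{V{\left(1813,H \right)}}{-9963452} = \frac{\sqrt{1813^{2} + 1662^{2}}}{-9963452} = \sqrt{3286969 + 2762244} \left(- \frac{1}{9963452}\right) = \sqrt{6049213} \left(- \frac{1}{9963452}\right) = - \frac{\sqrt{6049213}}{9963452}$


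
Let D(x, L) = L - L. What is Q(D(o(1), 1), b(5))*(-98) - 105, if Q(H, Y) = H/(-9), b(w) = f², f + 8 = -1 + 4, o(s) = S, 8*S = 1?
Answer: -105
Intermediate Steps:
S = ⅛ (S = (⅛)*1 = ⅛ ≈ 0.12500)
o(s) = ⅛
D(x, L) = 0
f = -5 (f = -8 + (-1 + 4) = -8 + 3 = -5)
b(w) = 25 (b(w) = (-5)² = 25)
Q(H, Y) = -H/9 (Q(H, Y) = H*(-⅑) = -H/9)
Q(D(o(1), 1), b(5))*(-98) - 105 = -⅑*0*(-98) - 105 = 0*(-98) - 105 = 0 - 105 = -105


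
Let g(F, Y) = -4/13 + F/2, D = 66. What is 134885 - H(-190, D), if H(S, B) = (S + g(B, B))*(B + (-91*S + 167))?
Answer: 37588040/13 ≈ 2.8914e+6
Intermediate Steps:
g(F, Y) = -4/13 + F/2 (g(F, Y) = -4*1/13 + F*(½) = -4/13 + F/2)
H(S, B) = (167 + B - 91*S)*(-4/13 + S + B/2) (H(S, B) = (S + (-4/13 + B/2))*(B + (-91*S + 167)) = (-4/13 + S + B/2)*(B + (167 - 91*S)) = (-4/13 + S + B/2)*(167 + B - 91*S) = (167 + B - 91*S)*(-4/13 + S + B/2))
134885 - H(-190, D) = 134885 - (-668/13 + (½)*66² - 91*(-190)² + 195*(-190) + (2163/26)*66 - 89/2*66*(-190)) = 134885 - (-668/13 + (½)*4356 - 91*36100 - 37050 + 71379/13 + 558030) = 134885 - (-668/13 + 2178 - 3285100 - 37050 + 71379/13 + 558030) = 134885 - 1*(-35834535/13) = 134885 + 35834535/13 = 37588040/13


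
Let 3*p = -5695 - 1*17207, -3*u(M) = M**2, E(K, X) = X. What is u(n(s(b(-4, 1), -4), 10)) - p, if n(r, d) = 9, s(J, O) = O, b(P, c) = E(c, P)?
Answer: 7607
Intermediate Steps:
b(P, c) = P
u(M) = -M**2/3
p = -7634 (p = (-5695 - 1*17207)/3 = (-5695 - 17207)/3 = (1/3)*(-22902) = -7634)
u(n(s(b(-4, 1), -4), 10)) - p = -1/3*9**2 - 1*(-7634) = -1/3*81 + 7634 = -27 + 7634 = 7607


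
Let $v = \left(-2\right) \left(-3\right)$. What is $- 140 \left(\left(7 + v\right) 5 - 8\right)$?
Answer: $-7980$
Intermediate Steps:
$v = 6$
$- 140 \left(\left(7 + v\right) 5 - 8\right) = - 140 \left(\left(7 + 6\right) 5 - 8\right) = - 140 \left(13 \cdot 5 - 8\right) = - 140 \left(65 - 8\right) = \left(-140\right) 57 = -7980$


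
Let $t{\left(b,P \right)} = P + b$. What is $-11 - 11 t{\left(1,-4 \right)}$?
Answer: $22$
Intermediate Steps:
$-11 - 11 t{\left(1,-4 \right)} = -11 - 11 \left(-4 + 1\right) = -11 - -33 = -11 + 33 = 22$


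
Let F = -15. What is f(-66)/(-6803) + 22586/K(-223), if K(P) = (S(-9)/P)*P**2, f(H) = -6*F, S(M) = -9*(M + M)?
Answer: -78451949/122882589 ≈ -0.63843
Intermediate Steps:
S(M) = -18*M
f(H) = 90 (f(H) = -6*(-15) = 90)
K(P) = 162*P (K(P) = ((-18*(-9))/P)*P**2 = (162/P)*P**2 = 162*P)
f(-66)/(-6803) + 22586/K(-223) = 90/(-6803) + 22586/((162*(-223))) = 90*(-1/6803) + 22586/(-36126) = -90/6803 + 22586*(-1/36126) = -90/6803 - 11293/18063 = -78451949/122882589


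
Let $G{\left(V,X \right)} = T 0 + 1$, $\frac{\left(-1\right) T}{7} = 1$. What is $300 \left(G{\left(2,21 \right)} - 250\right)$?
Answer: $-74700$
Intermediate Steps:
$T = -7$ ($T = \left(-7\right) 1 = -7$)
$G{\left(V,X \right)} = 1$ ($G{\left(V,X \right)} = \left(-7\right) 0 + 1 = 0 + 1 = 1$)
$300 \left(G{\left(2,21 \right)} - 250\right) = 300 \left(1 - 250\right) = 300 \left(-249\right) = -74700$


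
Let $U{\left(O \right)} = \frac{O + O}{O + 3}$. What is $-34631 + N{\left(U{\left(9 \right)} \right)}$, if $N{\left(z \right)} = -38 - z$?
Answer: $- \frac{69341}{2} \approx -34671.0$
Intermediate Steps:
$U{\left(O \right)} = \frac{2 O}{3 + O}$
$-34631 + N{\left(U{\left(9 \right)} \right)} = -34631 - \left(38 + 2 \cdot 9 \frac{1}{3 + 9}\right) = -34631 - \left(38 + 2 \cdot 9 \cdot \frac{1}{12}\right) = -34631 - \frac{79}{2} = - \frac{69341}{2}$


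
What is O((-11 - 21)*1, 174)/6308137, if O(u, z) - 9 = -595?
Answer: -586/6308137 ≈ -9.2896e-5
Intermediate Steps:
O(u, z) = -586 (O(u, z) = 9 - 595 = -586)
O((-11 - 21)*1, 174)/6308137 = -586/6308137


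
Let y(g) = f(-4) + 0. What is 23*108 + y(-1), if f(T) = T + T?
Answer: 2476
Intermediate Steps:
f(T) = 2*T
y(g) = -8 (y(g) = 2*(-4) + 0 = -8 + 0 = -8)
23*108 + y(-1) = 23*108 - 8 = 2484 - 8 = 2476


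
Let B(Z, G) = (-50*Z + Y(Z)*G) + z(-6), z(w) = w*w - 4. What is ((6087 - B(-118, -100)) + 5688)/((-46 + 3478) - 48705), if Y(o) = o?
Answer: 5957/45273 ≈ 0.13158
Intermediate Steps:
z(w) = -4 + w² (z(w) = w² - 4 = -4 + w²)
B(Z, G) = 32 - 50*Z + G*Z (B(Z, G) = (-50*Z + Z*G) + (-4 + (-6)²) = (-50*Z + G*Z) + (-4 + 36) = (-50*Z + G*Z) + 32 = 32 - 50*Z + G*Z)
((6087 - B(-118, -100)) + 5688)/((-46 + 3478) - 48705) = ((6087 - (32 - 50*(-118) - 100*(-118))) + 5688)/((-46 + 3478) - 48705) = ((6087 - (32 + 5900 + 11800)) + 5688)/(3432 - 48705) = ((6087 - 1*17732) + 5688)/(-45273) = ((6087 - 17732) + 5688)*(-1/45273) = (-11645 + 5688)*(-1/45273) = -5957*(-1/45273) = 5957/45273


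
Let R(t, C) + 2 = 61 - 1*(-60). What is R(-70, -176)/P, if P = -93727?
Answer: -119/93727 ≈ -0.0012696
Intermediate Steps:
R(t, C) = 119 (R(t, C) = -2 + (61 - 1*(-60)) = -2 + (61 + 60) = -2 + 121 = 119)
R(-70, -176)/P = 119/(-93727) = 119*(-1/93727) = -119/93727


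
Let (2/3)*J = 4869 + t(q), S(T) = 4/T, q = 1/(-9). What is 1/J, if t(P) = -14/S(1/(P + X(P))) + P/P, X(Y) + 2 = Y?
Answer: 80/584589 ≈ 0.00013685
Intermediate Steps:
q = -⅑ ≈ -0.11111
X(Y) = -2 + Y
t(P) = 1 - 14/(-8 + 8*P) (t(P) = -14*1/(4*(P + (-2 + P))) + P/P = -14*1/(4*(-2 + 2*P)) + 1 = -14/(-8 + 8*P) + 1 = 1 - 14/(-8 + 8*P))
J = 584589/80 (J = 3*(4869 + (-11/4 - ⅑)/(-1 - ⅑))/2 = 3*(4869 - 103/36/(-10/9))/2 = 3*(4869 - 9/10*(-103/36))/2 = 3*(4869 + 103/40)/2 = (3/2)*(194863/40) = 584589/80 ≈ 7307.4)
1/J = 1/(584589/80) = 80/584589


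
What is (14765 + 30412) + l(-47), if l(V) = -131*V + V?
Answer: 51287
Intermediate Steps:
l(V) = -130*V
(14765 + 30412) + l(-47) = (14765 + 30412) - 130*(-47) = 45177 + 6110 = 51287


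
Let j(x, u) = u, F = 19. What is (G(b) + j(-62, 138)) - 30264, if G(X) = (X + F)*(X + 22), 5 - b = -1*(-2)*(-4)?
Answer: -29006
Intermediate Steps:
b = 13 (b = 5 - (-1*(-2))*(-4) = 5 - 2*(-4) = 5 - 1*(-8) = 5 + 8 = 13)
G(X) = (19 + X)*(22 + X) (G(X) = (X + 19)*(X + 22) = (19 + X)*(22 + X))
(G(b) + j(-62, 138)) - 30264 = ((418 + 13**2 + 41*13) + 138) - 30264 = ((418 + 169 + 533) + 138) - 30264 = (1120 + 138) - 30264 = 1258 - 30264 = -29006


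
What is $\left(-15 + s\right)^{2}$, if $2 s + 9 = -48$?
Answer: $\frac{7569}{4} \approx 1892.3$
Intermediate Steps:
$s = - \frac{57}{2}$ ($s = - \frac{9}{2} + \frac{1}{2} \left(-48\right) = - \frac{9}{2} - 24 = - \frac{57}{2} \approx -28.5$)
$\left(-15 + s\right)^{2} = \left(-15 - \frac{57}{2}\right)^{2} = \left(- \frac{87}{2}\right)^{2} = \frac{7569}{4}$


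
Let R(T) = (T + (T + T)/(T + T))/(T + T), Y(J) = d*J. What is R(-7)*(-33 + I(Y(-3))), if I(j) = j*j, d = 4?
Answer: 333/7 ≈ 47.571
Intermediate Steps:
Y(J) = 4*J
I(j) = j²
R(T) = (1 + T)/(2*T) (R(T) = (T + (2*T)/((2*T)))/((2*T)) = (T + (2*T)*(1/(2*T)))*(1/(2*T)) = (T + 1)*(1/(2*T)) = (1 + T)*(1/(2*T)) = (1 + T)/(2*T))
R(-7)*(-33 + I(Y(-3))) = ((½)*(1 - 7)/(-7))*(-33 + (4*(-3))²) = ((½)*(-⅐)*(-6))*(-33 + (-12)²) = 3*(-33 + 144)/7 = (3/7)*111 = 333/7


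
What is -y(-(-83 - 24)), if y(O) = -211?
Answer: 211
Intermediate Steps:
-y(-(-83 - 24)) = -1*(-211) = 211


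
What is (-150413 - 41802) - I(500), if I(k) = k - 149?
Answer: -192566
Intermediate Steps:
I(k) = -149 + k
(-150413 - 41802) - I(500) = (-150413 - 41802) - (-149 + 500) = -192215 - 1*351 = -192215 - 351 = -192566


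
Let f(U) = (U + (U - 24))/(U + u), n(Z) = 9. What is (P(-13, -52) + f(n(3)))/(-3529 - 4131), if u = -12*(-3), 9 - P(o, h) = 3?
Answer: -22/28725 ≈ -0.00076588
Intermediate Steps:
P(o, h) = 6 (P(o, h) = 9 - 1*3 = 9 - 3 = 6)
u = 36
f(U) = (-24 + 2*U)/(36 + U) (f(U) = (U + (U - 24))/(U + 36) = (U + (-24 + U))/(36 + U) = (-24 + 2*U)/(36 + U))
(P(-13, -52) + f(n(3)))/(-3529 - 4131) = (6 + 2*(-12 + 9)/(36 + 9))/(-3529 - 4131) = (6 + 2*(-3)/45)/(-7660) = (6 + 2*(1/45)*(-3))*(-1/7660) = (6 - 2/15)*(-1/7660) = (88/15)*(-1/7660) = -22/28725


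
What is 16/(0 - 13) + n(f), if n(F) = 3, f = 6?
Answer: 23/13 ≈ 1.7692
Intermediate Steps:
16/(0 - 13) + n(f) = 16/(0 - 13) + 3 = 16/(-13) + 3 = 16*(-1/13) + 3 = -16/13 + 3 = 23/13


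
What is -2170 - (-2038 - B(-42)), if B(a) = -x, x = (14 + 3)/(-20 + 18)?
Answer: -247/2 ≈ -123.50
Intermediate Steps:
x = -17/2 (x = 17/(-2) = 17*(-½) = -17/2 ≈ -8.5000)
B(a) = 17/2 (B(a) = -1*(-17/2) = 17/2)
-2170 - (-2038 - B(-42)) = -2170 - (-2038 - 1*17/2) = -2170 - (-2038 - 17/2) = -2170 - 1*(-4093/2) = -2170 + 4093/2 = -247/2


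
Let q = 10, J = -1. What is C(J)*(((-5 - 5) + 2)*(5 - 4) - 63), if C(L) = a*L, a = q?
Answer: 710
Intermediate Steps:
a = 10
C(L) = 10*L
C(J)*(((-5 - 5) + 2)*(5 - 4) - 63) = (10*(-1))*(((-5 - 5) + 2)*(5 - 4) - 63) = -10*((-10 + 2)*1 - 63) = -10*(-8*1 - 63) = -10*(-8 - 63) = -10*(-71) = 710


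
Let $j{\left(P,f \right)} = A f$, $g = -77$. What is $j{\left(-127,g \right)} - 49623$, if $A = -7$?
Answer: $-49084$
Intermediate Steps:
$j{\left(P,f \right)} = - 7 f$
$j{\left(-127,g \right)} - 49623 = \left(-7\right) \left(-77\right) - 49623 = 539 - 49623 = -49084$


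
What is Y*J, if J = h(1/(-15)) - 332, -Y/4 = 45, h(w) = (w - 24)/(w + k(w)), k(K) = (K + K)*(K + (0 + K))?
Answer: -317340/11 ≈ -28849.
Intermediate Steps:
k(K) = 4*K² (k(K) = (2*K)*(K + K) = (2*K)*(2*K) = 4*K²)
h(w) = (-24 + w)/(w + 4*w²) (h(w) = (w - 24)/(w + 4*w²) = (-24 + w)/(w + 4*w²))
Y = -180 (Y = -4*45 = -180)
J = 1763/11 (J = (-24 + 1/(-15))/((1/(-15))*(1 + 4/(-15))) - 332 = (-24 - 1/15)/((-1/15)*(1 + 4*(-1/15))) - 332 = -15*(-361/15)/(1 - 4/15) - 332 = -15*(-361/15)/11/15 - 332 = -15*15/11*(-361/15) - 332 = 5415/11 - 332 = 1763/11 ≈ 160.27)
Y*J = -180*1763/11 = -317340/11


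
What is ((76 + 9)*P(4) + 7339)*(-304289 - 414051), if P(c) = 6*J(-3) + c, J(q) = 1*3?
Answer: -6615193060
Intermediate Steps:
J(q) = 3
P(c) = 18 + c (P(c) = 6*3 + c = 18 + c)
((76 + 9)*P(4) + 7339)*(-304289 - 414051) = ((76 + 9)*(18 + 4) + 7339)*(-304289 - 414051) = (85*22 + 7339)*(-718340) = (1870 + 7339)*(-718340) = 9209*(-718340) = -6615193060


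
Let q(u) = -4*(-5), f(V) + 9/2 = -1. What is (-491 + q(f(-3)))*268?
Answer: -126228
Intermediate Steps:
f(V) = -11/2 (f(V) = -9/2 - 1 = -11/2)
q(u) = 20
(-491 + q(f(-3)))*268 = (-491 + 20)*268 = -471*268 = -126228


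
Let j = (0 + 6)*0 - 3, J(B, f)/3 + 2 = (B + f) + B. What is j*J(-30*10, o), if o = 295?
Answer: 2763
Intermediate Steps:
J(B, f) = -6 + 3*f + 6*B (J(B, f) = -6 + 3*((B + f) + B) = -6 + 3*(f + 2*B) = -6 + (3*f + 6*B) = -6 + 3*f + 6*B)
j = -3 (j = 6*0 - 3 = 0 - 3 = -3)
j*J(-30*10, o) = -3*(-6 + 3*295 + 6*(-30*10)) = -3*(-6 + 885 + 6*(-300)) = -3*(-6 + 885 - 1800) = -3*(-921) = 2763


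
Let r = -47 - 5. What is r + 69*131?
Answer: 8987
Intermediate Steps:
r = -52
r + 69*131 = -52 + 69*131 = -52 + 9039 = 8987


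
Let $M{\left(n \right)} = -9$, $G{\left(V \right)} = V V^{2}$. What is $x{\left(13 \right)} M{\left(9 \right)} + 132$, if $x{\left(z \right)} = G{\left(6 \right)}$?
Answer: $-1812$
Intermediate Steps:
$G{\left(V \right)} = V^{3}$
$x{\left(z \right)} = 216$ ($x{\left(z \right)} = 6^{3} = 216$)
$x{\left(13 \right)} M{\left(9 \right)} + 132 = 216 \left(-9\right) + 132 = -1944 + 132 = -1812$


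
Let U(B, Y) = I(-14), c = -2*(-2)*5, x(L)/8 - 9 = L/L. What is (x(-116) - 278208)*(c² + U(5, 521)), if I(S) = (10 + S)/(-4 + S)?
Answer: -1001817056/9 ≈ -1.1131e+8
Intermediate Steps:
x(L) = 80 (x(L) = 72 + 8*(L/L) = 72 + 8*1 = 72 + 8 = 80)
I(S) = (10 + S)/(-4 + S)
c = 20 (c = 4*5 = 20)
U(B, Y) = 2/9 (U(B, Y) = (10 - 14)/(-4 - 14) = -4/(-18) = -1/18*(-4) = 2/9)
(x(-116) - 278208)*(c² + U(5, 521)) = (80 - 278208)*(20² + 2/9) = -278128*(400 + 2/9) = -278128*3602/9 = -1001817056/9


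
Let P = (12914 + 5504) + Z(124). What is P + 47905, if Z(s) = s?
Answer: 66447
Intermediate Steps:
P = 18542 (P = (12914 + 5504) + 124 = 18418 + 124 = 18542)
P + 47905 = 18542 + 47905 = 66447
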